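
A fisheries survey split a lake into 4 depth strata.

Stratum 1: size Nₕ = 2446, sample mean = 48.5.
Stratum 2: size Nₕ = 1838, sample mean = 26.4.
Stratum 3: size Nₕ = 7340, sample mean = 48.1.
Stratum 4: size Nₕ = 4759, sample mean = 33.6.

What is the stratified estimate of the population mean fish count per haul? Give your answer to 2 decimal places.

41.51

N = 16383; weights Wₕ = Nₕ/N = (0.1493, 0.1122, 0.4480, 0.2905).
x̄_st = Σ Wₕ·x̄ₕ = 0.1493·48.5 + 0.1122·26.4 + 0.4480·48.1 + 0.2905·33.6 ≈ 41.5132...
→ 41.51.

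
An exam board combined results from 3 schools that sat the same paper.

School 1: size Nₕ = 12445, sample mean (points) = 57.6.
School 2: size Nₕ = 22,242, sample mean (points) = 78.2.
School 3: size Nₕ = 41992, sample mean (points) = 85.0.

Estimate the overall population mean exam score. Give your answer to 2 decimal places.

N = 12445 + 22242 + 41992 = 76679.
The stratified mean weights each stratum mean by its population share Nₕ/N.
Σ Nₕx̄ₕ = 12445·57.6 + 22242·78.2 + 41992·85.0 = 716832 + 1739324.4 + 3569320 = 6025476.4.
Divide by N: 6025476.4 / 76679 = 78.5805... → 78.58.

78.58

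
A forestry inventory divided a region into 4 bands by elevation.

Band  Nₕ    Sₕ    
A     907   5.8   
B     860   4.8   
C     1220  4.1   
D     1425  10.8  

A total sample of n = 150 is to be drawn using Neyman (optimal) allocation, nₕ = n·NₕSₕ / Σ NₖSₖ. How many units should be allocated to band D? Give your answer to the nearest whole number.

78

Σ NₕSₕ = 907·5.8 + 860·4.8 + 1220·4.1 + 1425·10.8 = 29780.6.
Share for D: 15390/29780.6 = 0.51678.
n_D = 150 × 0.51678 = 77.517... → 78.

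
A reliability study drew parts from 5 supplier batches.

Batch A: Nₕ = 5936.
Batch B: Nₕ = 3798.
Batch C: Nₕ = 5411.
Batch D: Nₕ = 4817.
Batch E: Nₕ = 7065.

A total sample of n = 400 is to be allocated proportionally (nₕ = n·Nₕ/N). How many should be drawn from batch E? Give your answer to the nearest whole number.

N = 5936 + 3798 + 5411 + 4817 + 7065 = 27027.
n_E = 400·7065/27027 = 104.562... → 105.

105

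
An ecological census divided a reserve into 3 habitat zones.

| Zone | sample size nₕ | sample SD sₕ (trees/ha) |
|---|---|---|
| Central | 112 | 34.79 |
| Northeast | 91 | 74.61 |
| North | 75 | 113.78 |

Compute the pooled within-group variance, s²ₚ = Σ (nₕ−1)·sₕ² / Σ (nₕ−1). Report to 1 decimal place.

5794.0

Central: (112−1)·34.79² = 111·1210.3441 = 134348.1951
Northeast: (91−1)·74.61² = 90·5566.6521 = 500998.689
North: (75−1)·113.78² = 74·12945.8884 = 957995.7416
Numerator = 1593342.6257; denominator = Σ(nₕ−1) = 275.
s²ₚ = 1593342.6257/275 = 5793.973... → 5794.0.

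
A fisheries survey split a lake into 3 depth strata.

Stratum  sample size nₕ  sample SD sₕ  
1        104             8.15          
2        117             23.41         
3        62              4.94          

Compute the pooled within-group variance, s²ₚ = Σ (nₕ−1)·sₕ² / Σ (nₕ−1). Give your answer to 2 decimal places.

1: (104−1)·8.15² = 103·66.4225 = 6841.5175
2: (117−1)·23.41² = 116·548.0281 = 63571.2596
3: (62−1)·4.94² = 61·24.4036 = 1488.6196
Numerator = 71901.3967; denominator = Σ(nₕ−1) = 280.
s²ₚ = 71901.3967/280 = 256.7907... → 256.79.

256.79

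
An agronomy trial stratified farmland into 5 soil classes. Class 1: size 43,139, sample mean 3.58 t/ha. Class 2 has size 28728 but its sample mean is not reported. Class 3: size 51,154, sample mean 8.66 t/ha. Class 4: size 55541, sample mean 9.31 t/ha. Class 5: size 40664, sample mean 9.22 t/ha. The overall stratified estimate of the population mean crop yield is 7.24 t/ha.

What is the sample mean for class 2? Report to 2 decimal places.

3.40

Σ Nₕx̄ₕ = N·μ, so 28728·x̄_2 = 219226·7.24 − (43139·3.58 + 51154·8.66 + 55541·9.31 + 40664·9.22).
= 1587196.24 − 1489440.05 = 97756.19.
x̄_2 = 97756.19 / 28728 = 3.4028... → 3.40.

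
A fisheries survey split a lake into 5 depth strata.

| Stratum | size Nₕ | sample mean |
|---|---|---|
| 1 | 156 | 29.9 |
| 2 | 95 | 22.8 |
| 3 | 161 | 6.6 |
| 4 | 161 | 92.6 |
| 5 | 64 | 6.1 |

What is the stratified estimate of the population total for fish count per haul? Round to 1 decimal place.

23192.0

1: 156·29.9 = 4664.4
2: 95·22.8 = 2166
3: 161·6.6 = 1062.6
4: 161·92.6 = 14908.6
5: 64·6.1 = 390.4
τ̂ = Σ Nₕx̄ₕ = 23192.0.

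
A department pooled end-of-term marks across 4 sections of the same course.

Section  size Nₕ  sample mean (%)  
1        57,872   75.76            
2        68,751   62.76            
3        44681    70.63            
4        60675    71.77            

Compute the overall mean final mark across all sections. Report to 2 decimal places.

x̄_st = (Σ Nₕx̄ₕ) / (Σ Nₕ) = (57872·75.76 + 68751·62.76 + 44681·70.63 + 60675·71.77) / 231979
= 16209659.26 / 231979 = 69.8755... → 69.88.

69.88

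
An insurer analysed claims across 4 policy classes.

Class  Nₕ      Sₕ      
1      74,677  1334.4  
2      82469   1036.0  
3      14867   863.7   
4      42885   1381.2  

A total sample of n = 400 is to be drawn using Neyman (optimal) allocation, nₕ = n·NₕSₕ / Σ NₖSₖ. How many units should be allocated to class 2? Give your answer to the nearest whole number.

Σ NₕSₕ = 74677·1334.4 + 82469·1036.0 + 14867·863.7 + 42885·1381.2 = 257160262.7.
Share for 2: 85437884/257160262.7 = 0.33224.
n_2 = 400 × 0.33224 = 132.894... → 133.

133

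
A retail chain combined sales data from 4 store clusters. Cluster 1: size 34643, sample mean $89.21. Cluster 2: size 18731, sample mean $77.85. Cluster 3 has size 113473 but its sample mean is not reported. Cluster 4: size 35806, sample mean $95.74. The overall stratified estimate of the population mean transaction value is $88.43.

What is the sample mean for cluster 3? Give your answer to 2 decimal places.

N = 34643 + 18731 + 113473 + 35806 = 202653.
Overall total = μ·N = 88.43·202653 = 17920604.79.
Subtract the known strata: 34643·89.21 + 18731·77.85 + 35806·95.74 = 7976776.82.
Remaining total for cluster 3: 17920604.79 − 7976776.82 = 9943827.97.
Divide by its size: 9943827.97 / 113473 = 87.6317... → 87.63.

87.63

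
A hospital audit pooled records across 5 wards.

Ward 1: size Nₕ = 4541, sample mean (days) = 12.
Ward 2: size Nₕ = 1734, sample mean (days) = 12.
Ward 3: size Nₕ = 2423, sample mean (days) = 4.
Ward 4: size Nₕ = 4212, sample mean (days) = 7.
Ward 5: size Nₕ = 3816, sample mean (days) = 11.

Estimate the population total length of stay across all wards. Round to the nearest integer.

156452

1: 4541·12 = 54492
2: 1734·12 = 20808
3: 2423·4 = 9692
4: 4212·7 = 29484
5: 3816·11 = 41976
τ̂ = Σ Nₕx̄ₕ = 156452.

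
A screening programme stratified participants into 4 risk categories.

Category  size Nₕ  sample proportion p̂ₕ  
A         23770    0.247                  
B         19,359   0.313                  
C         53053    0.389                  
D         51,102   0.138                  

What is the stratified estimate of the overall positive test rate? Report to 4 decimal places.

N = 23770 + 19359 + 53053 + 51102 = 147284.
Overall proportion = Σ (Nₕ/N)·p̂ₕ.
Σ Nₕp̂ₕ = 5871.19 + 6059.367 + 20637.617 + 7052.076 = 39620.25.
39620.25 / 147284 = 0.269006... → 0.2690.

0.2690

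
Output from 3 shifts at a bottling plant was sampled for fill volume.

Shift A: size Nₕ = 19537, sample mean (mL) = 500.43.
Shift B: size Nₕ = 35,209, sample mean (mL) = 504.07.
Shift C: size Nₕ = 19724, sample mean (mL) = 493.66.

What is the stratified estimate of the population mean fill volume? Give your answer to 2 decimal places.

N = 19537 + 35209 + 19724 = 74470.
The stratified mean weights each stratum mean by its population share Nₕ/N.
Σ Nₕx̄ₕ = 19537·500.43 + 35209·504.07 + 19724·493.66 = 9776900.91 + 17747800.63 + 9736949.84 = 37261651.38.
Divide by N: 37261651.38 / 74470 = 500.3579... → 500.36.

500.36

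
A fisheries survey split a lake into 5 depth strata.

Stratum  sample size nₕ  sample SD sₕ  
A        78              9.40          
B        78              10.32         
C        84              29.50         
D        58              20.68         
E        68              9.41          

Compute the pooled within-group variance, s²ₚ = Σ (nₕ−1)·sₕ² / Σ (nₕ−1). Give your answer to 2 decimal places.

325.61

Degrees of freedom: 77 + 77 + 83 + 57 + 67 = 361.
Σ(nₕ−1)sₕ² = 77·88.36 + 77·106.5024 + 83·870.25 + 57·427.6624 + 67·88.5481 = 117544.6343.
s²ₚ = 117544.6343 / 361 = 325.6084... → 325.61.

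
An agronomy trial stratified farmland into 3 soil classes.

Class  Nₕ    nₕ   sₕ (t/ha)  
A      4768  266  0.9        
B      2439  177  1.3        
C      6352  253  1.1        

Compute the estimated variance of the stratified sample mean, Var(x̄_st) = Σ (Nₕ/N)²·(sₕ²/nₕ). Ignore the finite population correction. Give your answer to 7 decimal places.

N = 13559. Term for each stratum: Wₕ²sₕ²/nₕ.
Var(x̄_st) = 0.0003765482 + 0.0003089454 + 0.0010496162 = 0.0017351097 → 0.0017351.

0.0017351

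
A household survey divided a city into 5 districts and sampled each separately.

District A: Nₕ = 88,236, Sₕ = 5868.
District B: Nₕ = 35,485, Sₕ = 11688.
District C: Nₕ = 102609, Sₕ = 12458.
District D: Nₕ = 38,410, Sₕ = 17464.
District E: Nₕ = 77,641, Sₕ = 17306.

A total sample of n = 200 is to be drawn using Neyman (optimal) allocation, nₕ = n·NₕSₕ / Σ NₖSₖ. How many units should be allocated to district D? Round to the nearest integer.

32

A: NₕSₕ = 88236·5868 = 517768848
B: NₕSₕ = 35485·11688 = 414748680
C: NₕSₕ = 102609·12458 = 1278302922
D: NₕSₕ = 38410·17464 = 670792240
E: NₕSₕ = 77641·17306 = 1343655146
Σ NₕSₕ = 4225267836.
n_D = 200·670792240/4225267836 = 31.751... → 32.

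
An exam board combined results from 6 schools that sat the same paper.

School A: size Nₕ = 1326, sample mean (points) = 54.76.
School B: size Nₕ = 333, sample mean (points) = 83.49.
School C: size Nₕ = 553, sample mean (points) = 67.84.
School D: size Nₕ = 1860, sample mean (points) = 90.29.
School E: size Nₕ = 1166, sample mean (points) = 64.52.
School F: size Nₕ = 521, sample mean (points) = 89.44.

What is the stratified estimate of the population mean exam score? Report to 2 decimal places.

N = 1326 + 333 + 553 + 1860 + 1166 + 521 = 5759.
The stratified mean weights each stratum mean by its population share Nₕ/N.
Σ Nₕx̄ₕ = 1326·54.76 + 333·83.49 + 553·67.84 + 1860·90.29 + 1166·64.52 + 521·89.44 = 72611.76 + 27802.17 + 37515.52 + 167939.4 + 75230.32 + 46598.24 = 427697.41.
Divide by N: 427697.41 / 5759 = 74.2659... → 74.27.

74.27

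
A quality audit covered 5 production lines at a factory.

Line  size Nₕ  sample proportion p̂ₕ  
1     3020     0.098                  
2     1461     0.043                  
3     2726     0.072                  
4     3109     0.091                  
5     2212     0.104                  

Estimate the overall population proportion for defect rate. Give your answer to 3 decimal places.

N = 3020 + 1461 + 2726 + 3109 + 2212 = 12528.
Overall proportion = Σ (Nₕ/N)·p̂ₕ.
Σ Nₕp̂ₕ = 295.96 + 62.823 + 196.272 + 282.919 + 230.048 = 1068.022.
1068.022 / 12528 = 0.08525... → 0.085.

0.085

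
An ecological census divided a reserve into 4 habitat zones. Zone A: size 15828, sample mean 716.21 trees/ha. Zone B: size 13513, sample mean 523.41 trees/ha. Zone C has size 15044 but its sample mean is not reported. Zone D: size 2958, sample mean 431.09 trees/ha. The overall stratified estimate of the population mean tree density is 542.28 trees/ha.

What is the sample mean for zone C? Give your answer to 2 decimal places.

398.10

N = 15828 + 13513 + 15044 + 2958 = 47343.
Overall total = μ·N = 542.28·47343 = 25673162.04.
Subtract the known strata: 15828·716.21 + 13513·523.41 + 2958·431.09 = 19684175.43.
Remaining total for zone C: 25673162.04 − 19684175.43 = 5988986.61.
Divide by its size: 5988986.61 / 15044 = 398.0980... → 398.10.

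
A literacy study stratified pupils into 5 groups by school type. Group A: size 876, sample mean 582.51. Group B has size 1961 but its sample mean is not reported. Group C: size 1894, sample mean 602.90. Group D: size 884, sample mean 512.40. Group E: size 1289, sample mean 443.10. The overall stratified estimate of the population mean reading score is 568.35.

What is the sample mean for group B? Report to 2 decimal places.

636.21

N = 876 + 1961 + 1894 + 884 + 1289 = 6904.
Overall total = μ·N = 568.35·6904 = 3923888.4.
Subtract the known strata: 876·582.51 + 1894·602.90 + 884·512.40 + 1289·443.10 = 2676288.86.
Remaining total for group B: 3923888.4 − 2676288.86 = 1247599.54.
Divide by its size: 1247599.54 / 1961 = 636.2058... → 636.21.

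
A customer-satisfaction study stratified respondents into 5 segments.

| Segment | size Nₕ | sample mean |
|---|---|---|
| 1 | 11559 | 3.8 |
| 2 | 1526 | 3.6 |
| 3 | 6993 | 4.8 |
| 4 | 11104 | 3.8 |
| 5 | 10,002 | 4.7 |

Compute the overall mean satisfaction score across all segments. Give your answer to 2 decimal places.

4.18

N = 11559 + 1526 + 6993 + 11104 + 10002 = 41184.
Weight each subgroup mean by Nₕ/N and sum.
Σ Nₕx̄ₕ = 11559·3.8 + 1526·3.6 + 6993·4.8 + 11104·3.8 + 10002·4.7 = 43924.2 + 5493.6 + 33566.4 + 42195.2 + 47009.4 = 172188.8.
Divide by N: 172188.8 / 41184 = 4.1810... → 4.18.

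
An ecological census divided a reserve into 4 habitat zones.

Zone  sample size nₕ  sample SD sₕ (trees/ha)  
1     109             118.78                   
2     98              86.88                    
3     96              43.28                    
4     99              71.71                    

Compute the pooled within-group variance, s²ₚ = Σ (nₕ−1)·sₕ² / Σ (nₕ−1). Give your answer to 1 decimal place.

1: (109−1)·118.78² = 108·14108.6884 = 1523738.3472
2: (98−1)·86.88² = 97·7548.1344 = 732169.0368
3: (96−1)·43.28² = 95·1873.1584 = 177950.048
4: (99−1)·71.71² = 98·5142.3241 = 503947.7618
Numerator = 2937805.1938; denominator = Σ(nₕ−1) = 398.
s²ₚ = 2937805.1938/398 = 7381.420... → 7381.4.

7381.4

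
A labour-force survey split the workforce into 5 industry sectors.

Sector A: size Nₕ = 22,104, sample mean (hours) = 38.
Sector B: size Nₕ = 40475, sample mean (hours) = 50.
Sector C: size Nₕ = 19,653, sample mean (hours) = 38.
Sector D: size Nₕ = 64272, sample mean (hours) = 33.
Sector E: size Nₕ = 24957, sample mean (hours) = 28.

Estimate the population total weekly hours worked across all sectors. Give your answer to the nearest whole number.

A: 22104·38 = 839952
B: 40475·50 = 2023750
C: 19653·38 = 746814
D: 64272·33 = 2120976
E: 24957·28 = 698796
τ̂ = Σ Nₕx̄ₕ = 6430288.

6430288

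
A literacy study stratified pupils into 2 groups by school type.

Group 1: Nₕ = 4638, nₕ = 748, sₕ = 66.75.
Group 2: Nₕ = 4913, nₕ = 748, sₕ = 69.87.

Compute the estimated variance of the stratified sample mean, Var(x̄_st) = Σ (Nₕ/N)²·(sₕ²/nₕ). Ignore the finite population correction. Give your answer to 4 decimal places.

N = 9551; Wₕ = Nₕ/N.
group 1: (4638/9551)²·66.75²/748 = 1.4046391
group 2: (4913/9551)²·69.87²/748 = 1.7269339
Sum = 3.1315730 → 3.1316.

3.1316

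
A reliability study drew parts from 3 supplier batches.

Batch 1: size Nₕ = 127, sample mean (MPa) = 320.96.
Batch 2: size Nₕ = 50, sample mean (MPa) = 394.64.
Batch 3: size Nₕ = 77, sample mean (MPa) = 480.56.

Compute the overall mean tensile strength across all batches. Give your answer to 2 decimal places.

383.85

N = 127 + 50 + 77 = 254.
Overall mean = Σ (Nₕ/N)·x̄ₕ — weight by population share, not a simple average.
Σ Nₕx̄ₕ = 127·320.96 + 50·394.64 + 77·480.56 = 40761.92 + 19732 + 37003.12 = 97497.04.
Divide by N: 97497.04 / 254 = 383.8466... → 383.85.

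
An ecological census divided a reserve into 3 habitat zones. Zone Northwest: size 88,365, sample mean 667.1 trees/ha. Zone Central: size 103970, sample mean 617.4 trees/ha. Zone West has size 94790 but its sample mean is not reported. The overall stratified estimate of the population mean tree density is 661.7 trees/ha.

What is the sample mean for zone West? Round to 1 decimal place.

N = 88365 + 103970 + 94790 = 287125.
Overall total = μ·N = 661.7·287125 = 189990612.5.
Subtract the known strata: 88365·667.1 + 103970·617.4 = 123139369.5.
Remaining total for zone West: 189990612.5 − 123139369.5 = 66851243.
Divide by its size: 66851243 / 94790 = 705.256... → 705.3.

705.3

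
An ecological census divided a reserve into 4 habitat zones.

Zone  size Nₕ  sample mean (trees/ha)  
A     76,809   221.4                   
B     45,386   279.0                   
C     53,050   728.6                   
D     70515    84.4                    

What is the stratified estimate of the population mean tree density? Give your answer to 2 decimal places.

302.21

N = 245760; weights Wₕ = Nₕ/N = (0.3125, 0.1847, 0.2159, 0.2869).
x̄_st = Σ Wₕ·x̄ₕ = 0.3125·221.4 + 0.1847·279.0 + 0.2159·728.6 + 0.2869·84.4 ≈ 302.2131...
→ 302.21.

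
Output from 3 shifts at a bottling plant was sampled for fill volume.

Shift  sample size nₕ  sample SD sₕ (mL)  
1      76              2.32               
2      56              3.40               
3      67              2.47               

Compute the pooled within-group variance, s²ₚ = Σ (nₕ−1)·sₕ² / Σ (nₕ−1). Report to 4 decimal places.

1: (76−1)·2.32² = 75·5.3824 = 403.68
2: (56−1)·3.40² = 55·11.56 = 635.8
3: (67−1)·2.47² = 66·6.1009 = 402.6594
Numerator = 1442.1394; denominator = Σ(nₕ−1) = 196.
s²ₚ = 1442.1394/196 = 7.357854... → 7.3579.

7.3579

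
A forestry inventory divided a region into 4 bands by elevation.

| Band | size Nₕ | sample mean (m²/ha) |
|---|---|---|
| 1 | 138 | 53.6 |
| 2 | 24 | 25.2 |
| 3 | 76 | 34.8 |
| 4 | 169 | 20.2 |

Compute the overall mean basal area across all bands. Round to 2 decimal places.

34.55

N = 407; weights Wₕ = Nₕ/N = (0.3391, 0.0590, 0.1867, 0.4152).
x̄_st = Σ Wₕ·x̄ₕ = 0.3391·53.6 + 0.0590·25.2 + 0.1867·34.8 + 0.4152·20.2 ≈ 34.5459...
→ 34.55.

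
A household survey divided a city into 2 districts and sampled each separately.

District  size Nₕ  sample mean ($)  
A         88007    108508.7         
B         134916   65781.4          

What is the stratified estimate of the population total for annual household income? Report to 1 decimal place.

18424488523.3

Population total = Σ Nₕ·x̄ₕ (each stratum's size times its mean).
88007·108508.7 + 134916·65781.4 = 9549525160.9 + 8874963362.4 = 18424488523.3.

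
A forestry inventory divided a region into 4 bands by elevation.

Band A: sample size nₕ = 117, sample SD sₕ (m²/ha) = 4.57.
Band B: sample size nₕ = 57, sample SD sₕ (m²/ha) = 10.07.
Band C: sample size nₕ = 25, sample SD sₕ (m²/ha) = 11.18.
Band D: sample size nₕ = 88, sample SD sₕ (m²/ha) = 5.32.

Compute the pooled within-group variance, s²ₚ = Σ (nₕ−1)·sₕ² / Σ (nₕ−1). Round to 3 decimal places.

Degrees of freedom: 116 + 56 + 24 + 87 = 283.
Σ(nₕ−1)sₕ² = 116·20.8849 + 56·101.4049 + 24·124.9924 + 87·28.3024 = 13563.4492.
s²ₚ = 13563.4492 / 283 = 47.92738... → 47.927.

47.927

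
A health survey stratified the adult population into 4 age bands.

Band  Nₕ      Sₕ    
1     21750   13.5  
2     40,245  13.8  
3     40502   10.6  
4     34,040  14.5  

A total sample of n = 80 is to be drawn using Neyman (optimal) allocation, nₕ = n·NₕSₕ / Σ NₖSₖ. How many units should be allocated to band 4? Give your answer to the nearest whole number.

22

Σ NₕSₕ = 21750·13.5 + 40245·13.8 + 40502·10.6 + 34040·14.5 = 1771907.2.
Share for 4: 493580/1771907.2 = 0.27856.
n_4 = 80 × 0.27856 = 22.285... → 22.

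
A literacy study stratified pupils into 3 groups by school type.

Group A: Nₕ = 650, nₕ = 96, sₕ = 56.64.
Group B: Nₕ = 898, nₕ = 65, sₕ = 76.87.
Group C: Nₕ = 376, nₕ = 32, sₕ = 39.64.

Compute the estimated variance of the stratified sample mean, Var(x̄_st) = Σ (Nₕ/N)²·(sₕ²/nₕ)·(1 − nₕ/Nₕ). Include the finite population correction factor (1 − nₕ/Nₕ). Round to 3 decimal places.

23.337

N = 1924. Term for each stratum: Wₕ²sₕ²/nₕ·(1−nₕ/Nₕ).
Var(x̄_st) = 3.250785 + 18.370104 + 1.715748 = 23.336637 → 23.337.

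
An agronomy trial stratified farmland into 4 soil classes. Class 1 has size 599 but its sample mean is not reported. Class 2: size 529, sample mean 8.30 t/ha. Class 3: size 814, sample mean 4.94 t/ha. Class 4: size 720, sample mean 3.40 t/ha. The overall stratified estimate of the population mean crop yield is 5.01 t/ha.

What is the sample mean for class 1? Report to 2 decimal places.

N = 599 + 529 + 814 + 720 = 2662.
Overall total = μ·N = 5.01·2662 = 13336.62.
Subtract the known strata: 529·8.30 + 814·4.94 + 720·3.40 = 10859.86.
Remaining total for class 1: 13336.62 − 10859.86 = 2476.76.
Divide by its size: 2476.76 / 599 = 4.1348... → 4.13.

4.13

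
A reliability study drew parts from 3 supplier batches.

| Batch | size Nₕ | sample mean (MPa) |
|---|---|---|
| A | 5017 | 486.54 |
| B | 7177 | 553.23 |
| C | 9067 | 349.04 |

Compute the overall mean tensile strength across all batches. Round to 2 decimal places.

450.41

N = 21261; weights Wₕ = Nₕ/N = (0.2360, 0.3376, 0.4265).
x̄_st = Σ Wₕ·x̄ₕ = 0.2360·486.54 + 0.3376·553.23 + 0.4265·349.04 ≈ 450.4138...
→ 450.41.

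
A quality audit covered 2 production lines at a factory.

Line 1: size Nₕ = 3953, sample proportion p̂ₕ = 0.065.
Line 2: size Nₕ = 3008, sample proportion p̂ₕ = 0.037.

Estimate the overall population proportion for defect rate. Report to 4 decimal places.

0.0529

N = 3953 + 3008 = 6961.
Overall proportion = Σ (Nₕ/N)·p̂ₕ.
Σ Nₕp̂ₕ = 256.945 + 111.296 = 368.241.
368.241 / 6961 = 0.052901... → 0.0529.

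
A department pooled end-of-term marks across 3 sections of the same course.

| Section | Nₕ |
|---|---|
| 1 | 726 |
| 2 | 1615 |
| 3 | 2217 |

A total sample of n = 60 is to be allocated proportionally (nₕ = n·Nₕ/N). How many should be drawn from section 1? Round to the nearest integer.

10

Share of section 1 = 726/4558 = 0.15928.
Allocate 60 × 0.15928 = 9.557... → 10.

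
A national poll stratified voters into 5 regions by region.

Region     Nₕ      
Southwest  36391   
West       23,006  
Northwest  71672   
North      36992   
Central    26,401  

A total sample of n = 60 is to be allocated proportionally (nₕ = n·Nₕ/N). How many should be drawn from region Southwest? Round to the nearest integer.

N = 36391 + 23006 + 71672 + 36992 + 26401 = 194462.
n_Southwest = 60·36391/194462 = 11.228... → 11.

11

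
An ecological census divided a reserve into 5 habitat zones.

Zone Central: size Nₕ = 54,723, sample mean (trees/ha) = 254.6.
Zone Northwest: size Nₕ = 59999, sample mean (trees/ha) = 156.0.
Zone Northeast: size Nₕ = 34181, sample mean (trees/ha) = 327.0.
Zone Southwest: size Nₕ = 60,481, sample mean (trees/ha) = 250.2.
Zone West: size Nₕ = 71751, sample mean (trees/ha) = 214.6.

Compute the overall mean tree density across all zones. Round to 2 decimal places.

N = 281135; weights Wₕ = Nₕ/N = (0.1947, 0.2134, 0.1216, 0.2151, 0.2552).
x̄_st = Σ Wₕ·x̄ₕ = 0.1947·254.6 + 0.2134·156.0 + 0.1216·327.0 + 0.2151·250.2 + 0.2552·214.6 ≈ 231.2043...
→ 231.20.

231.20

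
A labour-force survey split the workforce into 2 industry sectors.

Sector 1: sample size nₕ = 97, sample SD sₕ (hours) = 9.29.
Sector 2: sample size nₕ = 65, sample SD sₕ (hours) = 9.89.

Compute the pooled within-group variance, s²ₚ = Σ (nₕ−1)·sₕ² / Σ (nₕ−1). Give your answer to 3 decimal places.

90.907

Degrees of freedom: 96 + 64 = 160.
Σ(nₕ−1)sₕ² = 96·86.3041 + 64·97.8121 = 14545.168.
s²ₚ = 14545.168 / 160 = 90.9073 → 90.907.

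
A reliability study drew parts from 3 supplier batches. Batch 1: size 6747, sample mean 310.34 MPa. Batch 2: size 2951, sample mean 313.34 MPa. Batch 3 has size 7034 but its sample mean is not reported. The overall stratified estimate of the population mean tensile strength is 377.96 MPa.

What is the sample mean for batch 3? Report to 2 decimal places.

N = 6747 + 2951 + 7034 = 16732.
Overall total = μ·N = 377.96·16732 = 6324026.72.
Subtract the known strata: 6747·310.34 + 2951·313.34 = 3018530.32.
Remaining total for batch 3: 6324026.72 − 3018530.32 = 3305496.4.
Divide by its size: 3305496.4 / 7034 = 469.9312... → 469.93.

469.93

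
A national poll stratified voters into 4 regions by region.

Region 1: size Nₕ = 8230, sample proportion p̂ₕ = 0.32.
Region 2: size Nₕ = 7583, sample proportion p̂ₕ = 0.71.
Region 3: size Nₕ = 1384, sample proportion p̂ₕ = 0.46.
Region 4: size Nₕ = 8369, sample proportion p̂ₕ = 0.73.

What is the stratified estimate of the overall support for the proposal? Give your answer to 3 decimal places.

0.577

N = 8230 + 7583 + 1384 + 8369 = 25566.
Overall proportion = Σ (Nₕ/N)·p̂ₕ.
Σ Nₕp̂ₕ = 2633.6 + 5383.93 + 636.64 + 6109.37 = 14763.54.
14763.54 / 25566 = 0.57747... → 0.577.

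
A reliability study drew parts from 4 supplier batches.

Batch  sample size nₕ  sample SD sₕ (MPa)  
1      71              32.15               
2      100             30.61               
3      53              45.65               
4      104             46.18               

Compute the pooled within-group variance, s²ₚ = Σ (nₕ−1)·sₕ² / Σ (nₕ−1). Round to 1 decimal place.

1: (71−1)·32.15² = 70·1033.6225 = 72353.575
2: (100−1)·30.61² = 99·936.9721 = 92760.2379
3: (53−1)·45.65² = 52·2083.9225 = 108363.97
4: (104−1)·46.18² = 103·2132.5924 = 219657.0172
Numerator = 493134.8001; denominator = Σ(nₕ−1) = 324.
s²ₚ = 493134.8001/324 = 1522.021... → 1522.0.

1522.0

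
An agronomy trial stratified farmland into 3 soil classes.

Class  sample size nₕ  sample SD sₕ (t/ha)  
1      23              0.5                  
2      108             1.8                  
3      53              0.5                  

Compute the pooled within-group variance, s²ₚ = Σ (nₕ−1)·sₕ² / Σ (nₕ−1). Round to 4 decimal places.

2.0176

1: (23−1)·0.5² = 22·0.25 = 5.5
2: (108−1)·1.8² = 107·3.24 = 346.68
3: (53−1)·0.5² = 52·0.25 = 13
Numerator = 365.18; denominator = Σ(nₕ−1) = 181.
s²ₚ = 365.18/181 = 2.017569... → 2.0176.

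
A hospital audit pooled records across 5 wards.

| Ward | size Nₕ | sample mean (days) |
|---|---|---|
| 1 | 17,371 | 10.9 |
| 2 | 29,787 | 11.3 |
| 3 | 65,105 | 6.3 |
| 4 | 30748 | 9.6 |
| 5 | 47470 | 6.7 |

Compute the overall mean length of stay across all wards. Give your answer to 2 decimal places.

N = 17371 + 29787 + 65105 + 30748 + 47470 = 190481.
The stratified mean weights each stratum mean by its population share Nₕ/N.
Σ Nₕx̄ₕ = 17371·10.9 + 29787·11.3 + 65105·6.3 + 30748·9.6 + 47470·6.7 = 189343.9 + 336593.1 + 410161.5 + 295180.8 + 318049 = 1549328.3.
Divide by N: 1549328.3 / 190481 = 8.1338... → 8.13.

8.13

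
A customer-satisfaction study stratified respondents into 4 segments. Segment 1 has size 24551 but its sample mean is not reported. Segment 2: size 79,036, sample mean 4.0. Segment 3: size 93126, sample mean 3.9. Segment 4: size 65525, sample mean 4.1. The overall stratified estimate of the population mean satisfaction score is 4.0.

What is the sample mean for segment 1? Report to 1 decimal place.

Σ Nₕx̄ₕ = N·μ, so 24551·x̄_1 = 262238·4.0 − (79036·4.0 + 93126·3.9 + 65525·4.1).
= 1048952 − 947987.9 = 100964.1.
x̄_1 = 100964.1 / 24551 = 4.112... → 4.1.

4.1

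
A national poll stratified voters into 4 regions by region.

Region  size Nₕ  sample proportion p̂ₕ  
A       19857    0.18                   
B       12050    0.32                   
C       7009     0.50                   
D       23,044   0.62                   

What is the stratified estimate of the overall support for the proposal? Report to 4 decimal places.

0.4071

N = 19857 + 12050 + 7009 + 23044 = 61960.
Overall proportion = Σ (Nₕ/N)·p̂ₕ.
Σ Nₕp̂ₕ = 3574.26 + 3856 + 3504.5 + 14287.28 = 25222.04.
25222.04 / 61960 = 0.407070... → 0.4071.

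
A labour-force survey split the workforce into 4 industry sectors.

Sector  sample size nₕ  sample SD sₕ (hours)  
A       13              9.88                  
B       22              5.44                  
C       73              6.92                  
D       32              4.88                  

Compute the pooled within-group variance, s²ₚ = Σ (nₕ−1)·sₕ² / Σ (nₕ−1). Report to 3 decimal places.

Degrees of freedom: 12 + 21 + 72 + 31 = 136.
Σ(nₕ−1)sₕ² = 12·97.6144 + 21·29.5936 + 72·47.8864 + 31·23.8144 = 5978.9056.
s²ₚ = 5978.9056 / 136 = 43.96254... → 43.963.

43.963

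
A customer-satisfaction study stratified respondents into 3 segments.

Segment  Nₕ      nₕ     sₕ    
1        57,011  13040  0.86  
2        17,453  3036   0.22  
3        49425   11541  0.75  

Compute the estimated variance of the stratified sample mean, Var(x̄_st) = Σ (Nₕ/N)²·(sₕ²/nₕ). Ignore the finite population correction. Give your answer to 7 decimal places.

N = 123889; Wₕ = Nₕ/N.
segment 1: (57011/123889)²·0.86²/13040 = 0.0000120108
segment 2: (17453/123889)²·0.22²/3036 = 0.0000003164
segment 3: (49425/123889)²·0.75²/11541 = 0.0000077572
Sum = 0.0000200844 → 0.0000201.

0.0000201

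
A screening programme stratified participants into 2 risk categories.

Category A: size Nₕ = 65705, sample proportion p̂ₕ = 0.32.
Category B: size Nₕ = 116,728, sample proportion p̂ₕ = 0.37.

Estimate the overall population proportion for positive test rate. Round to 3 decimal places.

N = 65705 + 116728 = 182433.
Overall proportion = Σ (Nₕ/N)·p̂ₕ.
Σ Nₕp̂ₕ = 21025.6 + 43189.36 = 64214.96.
64214.96 / 182433 = 0.35199... → 0.352.

0.352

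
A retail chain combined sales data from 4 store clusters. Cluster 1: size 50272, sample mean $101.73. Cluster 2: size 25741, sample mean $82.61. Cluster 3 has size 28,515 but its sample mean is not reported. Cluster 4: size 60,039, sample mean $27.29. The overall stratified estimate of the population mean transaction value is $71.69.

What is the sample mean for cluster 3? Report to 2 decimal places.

102.36

Σ Nₕx̄ₕ = N·μ, so 28515·x̄_3 = 164567·71.69 − (50272·101.73 + 25741·82.61 + 60039·27.29).
= 11797808.23 − 8879098.88 = 2918709.35.
x̄_3 = 2918709.35 / 28515 = 102.3570... → 102.36.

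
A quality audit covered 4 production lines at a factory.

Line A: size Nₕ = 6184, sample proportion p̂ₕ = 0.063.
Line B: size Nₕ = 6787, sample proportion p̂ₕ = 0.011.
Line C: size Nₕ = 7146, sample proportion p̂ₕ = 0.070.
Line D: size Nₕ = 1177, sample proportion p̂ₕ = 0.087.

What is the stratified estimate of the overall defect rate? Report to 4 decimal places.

Wₕ = Nₕ/N with N = 21294: 0.2904, 0.3187, 0.3356, 0.0553.
p̂_st = 0.2904·0.063 + 0.3187·0.011 + 0.3356·0.070 + 0.0553·0.087 ≈ 0.050102... → 0.0501.

0.0501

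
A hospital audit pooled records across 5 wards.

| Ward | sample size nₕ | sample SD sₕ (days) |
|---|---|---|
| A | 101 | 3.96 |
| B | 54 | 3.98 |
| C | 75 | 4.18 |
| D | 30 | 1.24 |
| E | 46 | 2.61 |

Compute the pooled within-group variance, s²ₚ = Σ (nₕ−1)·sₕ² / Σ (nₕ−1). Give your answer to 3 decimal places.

Degrees of freedom: 100 + 53 + 74 + 29 + 45 = 301.
Σ(nₕ−1)sₕ² = 100·15.6816 + 53·15.8404 + 74·17.4724 + 29·1.5376 + 45·6.8121 = 4051.7937.
s²ₚ = 4051.7937 / 301 = 13.46111... → 13.461.

13.461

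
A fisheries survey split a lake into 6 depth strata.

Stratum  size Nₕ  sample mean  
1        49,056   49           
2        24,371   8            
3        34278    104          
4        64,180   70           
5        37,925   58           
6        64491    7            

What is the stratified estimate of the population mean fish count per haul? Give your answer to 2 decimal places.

x̄_st = (Σ Nₕx̄ₕ) / (Σ Nₕ) = (49056·49 + 24371·8 + 34278·104 + 64180·70 + 37925·58 + 64491·7) / 274301
= 13307311 / 274301 = 48.5135... → 48.51.

48.51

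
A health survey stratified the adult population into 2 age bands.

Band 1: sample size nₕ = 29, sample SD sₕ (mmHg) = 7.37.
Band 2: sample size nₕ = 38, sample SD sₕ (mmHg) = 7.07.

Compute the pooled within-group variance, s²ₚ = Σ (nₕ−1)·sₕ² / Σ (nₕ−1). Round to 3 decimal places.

51.851

1: (29−1)·7.37² = 28·54.3169 = 1520.8732
2: (38−1)·7.07² = 37·49.9849 = 1849.4413
Numerator = 3370.3145; denominator = Σ(nₕ−1) = 65.
s²ₚ = 3370.3145/65 = 51.85099... → 51.851.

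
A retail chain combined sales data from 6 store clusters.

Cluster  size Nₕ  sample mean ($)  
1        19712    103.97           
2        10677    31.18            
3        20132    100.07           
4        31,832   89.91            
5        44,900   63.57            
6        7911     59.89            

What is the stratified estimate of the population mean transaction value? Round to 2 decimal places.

78.33

x̄_st = (Σ Nₕx̄ₕ) / (Σ Nₕ) = (19712·103.97 + 10677·31.18 + 20132·100.07 + 31832·89.91 + 44900·63.57 + 7911·59.89) / 135164
= 10587072.65 / 135164 = 78.3276... → 78.33.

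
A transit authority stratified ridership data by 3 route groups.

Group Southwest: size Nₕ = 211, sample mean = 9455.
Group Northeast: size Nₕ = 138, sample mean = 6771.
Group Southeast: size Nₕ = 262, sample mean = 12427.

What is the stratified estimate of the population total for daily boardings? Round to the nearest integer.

Southwest: 211·9455 = 1995005
Northeast: 138·6771 = 934398
Southeast: 262·12427 = 3255874
τ̂ = Σ Nₕx̄ₕ = 6185277.

6185277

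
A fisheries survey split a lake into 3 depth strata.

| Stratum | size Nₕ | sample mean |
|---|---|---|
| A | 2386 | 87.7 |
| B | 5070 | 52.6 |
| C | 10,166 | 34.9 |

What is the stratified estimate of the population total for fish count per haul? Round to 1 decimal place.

A: 2386·87.7 = 209252.2
B: 5070·52.6 = 266682
C: 10166·34.9 = 354793.4
τ̂ = Σ Nₕx̄ₕ = 830727.6.

830727.6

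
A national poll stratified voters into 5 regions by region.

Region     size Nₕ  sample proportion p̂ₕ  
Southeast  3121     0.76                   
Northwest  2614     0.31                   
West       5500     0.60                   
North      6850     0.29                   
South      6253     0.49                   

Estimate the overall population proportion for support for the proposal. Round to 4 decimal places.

0.4739

N = 3121 + 2614 + 5500 + 6850 + 6253 = 24338.
Overall proportion = Σ (Nₕ/N)·p̂ₕ.
Σ Nₕp̂ₕ = 2371.96 + 810.34 + 3300 + 1986.5 + 3063.97 = 11532.77.
11532.77 / 24338 = 0.473859... → 0.4739.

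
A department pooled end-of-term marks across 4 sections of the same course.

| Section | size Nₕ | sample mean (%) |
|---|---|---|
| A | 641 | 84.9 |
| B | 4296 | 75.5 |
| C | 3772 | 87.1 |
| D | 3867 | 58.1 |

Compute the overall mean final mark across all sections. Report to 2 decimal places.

74.11

x̄_st = (Σ Nₕx̄ₕ) / (Σ Nₕ) = (641·84.9 + 4296·75.5 + 3772·87.1 + 3867·58.1) / 12576
= 931982.8 / 12576 = 74.1080... → 74.11.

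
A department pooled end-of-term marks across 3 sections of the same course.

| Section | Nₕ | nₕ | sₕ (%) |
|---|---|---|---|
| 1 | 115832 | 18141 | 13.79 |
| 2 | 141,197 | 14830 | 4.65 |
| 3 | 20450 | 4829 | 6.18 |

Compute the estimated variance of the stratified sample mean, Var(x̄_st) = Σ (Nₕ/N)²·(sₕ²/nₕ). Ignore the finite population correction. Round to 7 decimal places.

N = 277479; Wₕ = Nₕ/N.
section 1: (115832/277479)²·13.79²/18141 = 0.0018266872
section 2: (141197/277479)²·4.65²/14830 = 0.0003775335
section 3: (20450/277479)²·6.18²/4829 = 0.0000429582
Sum = 0.0022471788 → 0.0022472.

0.0022472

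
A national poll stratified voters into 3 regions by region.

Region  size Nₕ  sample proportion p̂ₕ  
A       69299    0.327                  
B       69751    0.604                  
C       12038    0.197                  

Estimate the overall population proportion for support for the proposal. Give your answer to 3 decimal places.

0.445

N = 69299 + 69751 + 12038 = 151088.
Overall proportion = Σ (Nₕ/N)·p̂ₕ.
Σ Nₕp̂ₕ = 22660.773 + 42129.604 + 2371.486 = 67161.863.
67161.863 / 151088 = 0.44452... → 0.445.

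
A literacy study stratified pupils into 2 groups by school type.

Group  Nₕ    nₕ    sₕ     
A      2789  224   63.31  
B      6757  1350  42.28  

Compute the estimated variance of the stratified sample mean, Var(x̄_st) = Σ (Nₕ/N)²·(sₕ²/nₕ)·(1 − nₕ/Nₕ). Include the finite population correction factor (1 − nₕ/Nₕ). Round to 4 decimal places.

1.9356

N = 9546. Term for each stratum: Wₕ²sₕ²/nₕ·(1−nₕ/Nₕ).
Var(x̄_st) = 1.4047196 + 0.5308889 = 1.9356084 → 1.9356.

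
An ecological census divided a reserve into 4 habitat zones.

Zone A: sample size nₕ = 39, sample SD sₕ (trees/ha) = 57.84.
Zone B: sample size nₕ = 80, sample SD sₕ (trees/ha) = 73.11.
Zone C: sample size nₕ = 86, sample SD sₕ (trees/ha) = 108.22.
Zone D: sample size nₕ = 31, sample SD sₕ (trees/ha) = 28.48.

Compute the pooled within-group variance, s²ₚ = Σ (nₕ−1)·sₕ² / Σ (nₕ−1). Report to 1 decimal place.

A: (39−1)·57.84² = 38·3345.4656 = 127127.6928
B: (80−1)·73.11² = 79·5345.0721 = 422260.6959
C: (86−1)·108.22² = 85·11711.5684 = 995483.314
D: (31−1)·28.48² = 30·811.1104 = 24333.312
Numerator = 1569205.0147; denominator = Σ(nₕ−1) = 232.
s²ₚ = 1569205.0147/232 = 6763.815... → 6763.8.

6763.8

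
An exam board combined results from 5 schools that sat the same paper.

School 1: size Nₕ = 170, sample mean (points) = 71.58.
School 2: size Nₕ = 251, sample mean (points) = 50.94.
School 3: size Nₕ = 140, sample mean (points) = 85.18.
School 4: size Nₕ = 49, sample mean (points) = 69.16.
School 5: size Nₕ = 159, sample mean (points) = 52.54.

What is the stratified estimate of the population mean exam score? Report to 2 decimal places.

N = 170 + 251 + 140 + 49 + 159 = 769.
Overall mean = Σ (Nₕ/N)·x̄ₕ — weight by population share, not a simple average.
Σ Nₕx̄ₕ = 170·71.58 + 251·50.94 + 140·85.18 + 49·69.16 + 159·52.54 = 12168.6 + 12785.94 + 11925.2 + 3388.84 + 8353.86 = 48622.44.
Divide by N: 48622.44 / 769 = 63.2281... → 63.23.

63.23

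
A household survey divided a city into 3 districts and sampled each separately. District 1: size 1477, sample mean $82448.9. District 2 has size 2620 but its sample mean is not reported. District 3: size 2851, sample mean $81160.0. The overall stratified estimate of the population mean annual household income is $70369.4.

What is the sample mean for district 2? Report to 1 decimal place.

51817.7

Σ Nₕx̄ₕ = N·μ, so 2620·x̄_2 = 6948·70369.4 − (1477·82448.9 + 2851·81160.0).
= 488926591.2 − 353164185.3 = 135762405.9.
x̄_2 = 135762405.9 / 2620 = 51817.712... → 51817.7.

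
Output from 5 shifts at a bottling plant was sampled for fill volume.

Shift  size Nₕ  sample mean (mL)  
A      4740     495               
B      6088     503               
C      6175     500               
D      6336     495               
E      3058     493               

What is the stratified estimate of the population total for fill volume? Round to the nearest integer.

Estimate total by summing Nₕ·x̄ₕ over strata.
4740·495 + 6088·503 + 6175·500 + 6336·495 + 3058·493 = 2346300 + 3062264 + 3087500 + 3136320 + 1507594 = 13139978.

13139978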